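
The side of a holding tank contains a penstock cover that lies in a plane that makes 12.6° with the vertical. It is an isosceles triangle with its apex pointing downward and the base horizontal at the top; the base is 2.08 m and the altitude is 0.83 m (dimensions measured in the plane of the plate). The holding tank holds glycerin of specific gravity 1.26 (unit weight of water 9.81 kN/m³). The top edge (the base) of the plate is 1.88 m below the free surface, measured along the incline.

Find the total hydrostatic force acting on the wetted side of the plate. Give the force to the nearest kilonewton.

γ = 1.26 × 9.81 = 12.3606 kN/m³.
The plate makes 12.6° with the vertical, i.e. θ = 90° − 12.6° = 77.4° to the horizontal. Measuring y along the incline from the free-surface line, vertical depth h = y·sinθ with sinθ = 0.975917.
With the apex down, the centroid sits h/3 = 0.83/3 = 0.276667 m below the base (the top edge), so y_c = 1.88 + 0.276667 = 2.15667 m and h_c = 2.15667 × 0.975917 = 2.10473 m.
A = ½ × 2.08 × 0.83 = 0.8632 m².
Resultant F = γ·h_c·A = 12.3606 × 2.10473 × 0.8632 = 22.4568 kN.

F ≈ 22 kN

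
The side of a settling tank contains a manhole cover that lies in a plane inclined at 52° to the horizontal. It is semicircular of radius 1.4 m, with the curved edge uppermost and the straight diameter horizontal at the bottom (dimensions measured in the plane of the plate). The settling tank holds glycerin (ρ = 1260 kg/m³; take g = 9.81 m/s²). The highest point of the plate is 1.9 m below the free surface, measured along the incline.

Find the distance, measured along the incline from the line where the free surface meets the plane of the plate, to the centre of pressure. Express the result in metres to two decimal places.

γ = ρg = 1260 × 9.81 / 1000 = 12.3606 kN/m³.
Let θ = 52° be the plate's angle to the horizontal; measure y along the incline from where the plane meets the free surface. Vertical depth h = y·sinθ with sinθ = 0.788011.
The centroid lies 4r/(3π) = 0.594178 m above the diameter, so r − 4r/(3π) = 1.4 − 0.594178 = 0.805822 m below the topmost point, so y_c = 1.9 + 0.805822 = 2.70582 m and h_c = 2.70582 × 0.788011 = 2.13222 m.
A = πr²/2 = π × 1.4²/2 = 3.07876 m².
Resultant F = γ·h_c·A = 12.3606 × 2.13222 × 3.07876 = 81.1423 kN.
I_c = (π/8 − 8/(9π))·r⁴ = 0.109757 × 1.4⁴ = 0.421642 m⁴.
Centre of pressure: y_p = y_c + I_c/(y_c·A) = 2.70582 + 0.421642/(2.70582 × 3.07876) = 2.70582 + 0.0506138 = 2.75643 m along the plane.

y_p = 2.76 m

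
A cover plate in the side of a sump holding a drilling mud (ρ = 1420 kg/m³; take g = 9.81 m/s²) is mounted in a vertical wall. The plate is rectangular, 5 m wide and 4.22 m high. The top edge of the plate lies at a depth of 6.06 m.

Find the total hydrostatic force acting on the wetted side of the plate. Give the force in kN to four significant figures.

F ≈ 2401 kN

γ = ρg = 1420 × 9.81 / 1000 = 13.9302 kN/m³.
The centroid lies 4.22/2 = 2.11 m below the top edge, so the centroid depth is h_c = 6.06 + 2.11 = 8.17 m.
A = 5 × 4.22 = 21.1 m².
Resultant F = γ·h_c·A = 13.9302 × 8.17 × 21.1 = 2401.39 kN.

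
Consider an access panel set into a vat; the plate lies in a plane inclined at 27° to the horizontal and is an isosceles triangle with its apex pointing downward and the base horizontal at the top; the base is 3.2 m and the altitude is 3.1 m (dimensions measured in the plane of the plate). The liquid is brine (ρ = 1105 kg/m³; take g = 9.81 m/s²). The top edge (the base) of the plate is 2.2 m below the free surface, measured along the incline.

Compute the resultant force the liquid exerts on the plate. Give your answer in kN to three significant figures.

γ = ρg = 1105 × 9.81 / 1000 = 10.84005 kN/m³.
Let θ = 27° be the plate's angle to the horizontal; measure y along the incline from where the plane meets the free surface. Vertical depth h = y·sinθ with sinθ = 0.453990.
With the apex down, the centroid sits h/3 = 3.1/3 = 1.03333 m below the base (the top edge), so y_c = 2.2 + 1.03333 = 3.23333 m and h_c = 3.23333 × 0.453990 = 1.4679 m.
A = ½ × 3.2 × 3.1 = 4.96 m².
Resultant F = γ·h_c·A = 10.84005 × 1.4679 × 4.96 = 78.9241 kN.

F ≈ 78.9 kN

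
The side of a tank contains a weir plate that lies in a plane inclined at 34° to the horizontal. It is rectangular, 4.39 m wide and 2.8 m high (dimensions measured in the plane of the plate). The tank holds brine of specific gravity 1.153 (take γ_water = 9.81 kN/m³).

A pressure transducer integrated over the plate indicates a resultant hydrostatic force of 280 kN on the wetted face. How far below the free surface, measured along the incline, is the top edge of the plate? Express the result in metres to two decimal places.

y_top ≈ 2.20 m

γ = 1.153 × 9.81 = 11.31093 kN/m³.
A = 4.39 × 2.8 = 12.292 m².
From F = γ·h_c·A, the centroid depth is h_c = 280/(11.31093 × 12.292) = 2.0139 m.
Let θ = 34° be the plate's angle to the horizontal; measure y along the incline from where the plane meets the free surface. Vertical depth h = y·sinθ with sinθ = 0.559193.
Along the incline, y_c = h_c/sinθ = 2.0139/0.559193 = 3.60144 m.
The centroid lies 2.8/2 = 1.4 m below the top edge, so the top edge sits at y_top = 3.60144 − 1.4 = 2.20144 m along the incline.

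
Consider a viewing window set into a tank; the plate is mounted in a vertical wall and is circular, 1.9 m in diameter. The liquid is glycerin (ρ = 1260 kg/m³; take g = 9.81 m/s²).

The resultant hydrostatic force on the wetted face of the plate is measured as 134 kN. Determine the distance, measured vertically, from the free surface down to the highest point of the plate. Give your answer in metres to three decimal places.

γ = ρg = 1260 × 9.81 / 1000 = 12.3606 kN/m³.
A = π(0.95)² = 2.83529 m².
From F = γ·h_c·A, the centroid depth is h_c = 134/(12.3606 × 2.83529) = 3.82356 m.
The centroid is at the centre, 0.95 m below the top of the plate, so the highest point sits at h_top = 3.82356 − 0.95 = 2.87356 m below the surface.

d_top ≈ 2.874 m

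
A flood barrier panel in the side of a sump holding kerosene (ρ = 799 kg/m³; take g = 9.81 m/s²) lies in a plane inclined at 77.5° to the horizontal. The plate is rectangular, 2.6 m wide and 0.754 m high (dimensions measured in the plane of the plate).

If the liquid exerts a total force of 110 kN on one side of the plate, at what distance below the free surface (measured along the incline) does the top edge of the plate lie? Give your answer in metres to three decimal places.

γ = ρg = 799 × 9.81 / 1000 = 7.83819 kN/m³.
A = 2.6 × 0.754 = 1.9604 m².
From F = γ·h_c·A, the centroid depth is h_c = 110/(7.83819 × 1.9604) = 7.15867 m.
Let θ = 77.5° be the plate's angle to the horizontal; measure y along the incline from where the plane meets the free surface. Vertical depth h = y·sinθ with sinθ = 0.976296.
Along the incline, y_c = h_c/sinθ = 7.15867/0.976296 = 7.33248 m.
The centroid lies 0.754/2 = 0.377 m below the top edge, so the top edge sits at y_top = 7.33248 − 0.377 = 6.95548 m along the incline.

y_top ≈ 6.955 m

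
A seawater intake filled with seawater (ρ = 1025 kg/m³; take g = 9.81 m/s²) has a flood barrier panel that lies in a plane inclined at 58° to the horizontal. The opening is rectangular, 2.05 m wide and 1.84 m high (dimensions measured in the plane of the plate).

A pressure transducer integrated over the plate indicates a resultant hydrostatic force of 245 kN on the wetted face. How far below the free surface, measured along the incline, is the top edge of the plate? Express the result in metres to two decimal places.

γ = ρg = 1025 × 9.81 / 1000 = 10.05525 kN/m³.
A = 2.05 × 1.84 = 3.772 m².
From F = γ·h_c·A, the centroid depth is h_c = 245/(10.05525 × 3.772) = 6.45954 m.
Let θ = 58° be the plate's angle to the horizontal; measure y along the incline from where the plane meets the free surface. Vertical depth h = y·sinθ with sinθ = 0.848048.
Along the incline, y_c = h_c/sinθ = 6.45954/0.848048 = 7.61695 m.
The centroid lies 1.84/2 = 0.92 m below the top edge, so the top edge sits at y_top = 7.61695 − 0.92 = 6.69695 m along the incline.

y_top ≈ 6.70 m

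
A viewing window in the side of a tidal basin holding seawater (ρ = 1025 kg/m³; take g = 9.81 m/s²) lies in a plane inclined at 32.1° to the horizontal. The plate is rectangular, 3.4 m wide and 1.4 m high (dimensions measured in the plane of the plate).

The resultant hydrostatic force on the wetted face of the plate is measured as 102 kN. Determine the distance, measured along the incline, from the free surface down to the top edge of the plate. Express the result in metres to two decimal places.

γ = ρg = 1025 × 9.81 / 1000 = 10.05525 kN/m³.
A = 3.4 × 1.4 = 4.76 m².
From F = γ·h_c·A, the centroid depth is h_c = 102/(10.05525 × 4.76) = 2.13108 m.
Let θ = 32.1° be the plate's angle to the horizontal; measure y along the incline from where the plane meets the free surface. Vertical depth h = y·sinθ with sinθ = 0.531399.
Along the incline, y_c = h_c/sinθ = 2.13108/0.531399 = 4.01032 m.
The centroid lies 1.4/2 = 0.7 m below the top edge, so the top edge sits at y_top = 4.01032 − 0.7 = 3.31032 m along the incline.

y_top ≈ 3.31 m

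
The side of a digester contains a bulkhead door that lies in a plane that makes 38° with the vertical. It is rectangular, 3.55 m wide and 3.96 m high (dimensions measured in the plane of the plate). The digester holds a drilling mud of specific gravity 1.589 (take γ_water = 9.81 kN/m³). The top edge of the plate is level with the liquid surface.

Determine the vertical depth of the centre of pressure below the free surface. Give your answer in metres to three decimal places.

γ = 1.589 × 9.81 = 15.58809 kN/m³.
The plate makes 38° with the vertical, i.e. θ = 90° − 38° = 52° to the horizontal. Measuring y along the incline from the free-surface line, vertical depth h = y·sinθ with sinθ = 0.788011.
The centroid lies 3.96/2 = 1.98 m below the top edge, so y_c = 1.98 m and h_c = 1.98 × 0.788011 = 1.56026 m.
A = 3.55 × 3.96 = 14.058 m².
Resultant F = γ·h_c·A = 15.58809 × 1.56026 × 14.058 = 341.911 kN.
I_c = b·h³/12 = 3.55 × 3.96³/12 = 18.371 m⁴.
Centre of pressure: y_p = y_c + I_c/(y_c·A) = 1.98 + 18.371/(1.98 × 14.058) = 1.98 + 0.66 = 2.64 m along the plane.
Vertically, h_p = y_p·sinθ = 2.64 × 0.788011 = 2.08035 m.

h_p = 2.080 m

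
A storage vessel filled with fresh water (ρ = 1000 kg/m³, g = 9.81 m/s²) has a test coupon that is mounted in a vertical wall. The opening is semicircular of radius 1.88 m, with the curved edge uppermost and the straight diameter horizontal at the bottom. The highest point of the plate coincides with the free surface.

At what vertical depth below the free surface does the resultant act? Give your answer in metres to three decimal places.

h_p = 1.310 m

γ = ρg = 1000 × 9.81 = 9810 N/m³ = 9.81 kN/m³.
The centroid lies 4r/(3π) = 0.797897 m above the diameter, so r − 4r/(3π) = 1.88 − 0.797897 = 1.0821 m below the topmost point, so the centroid depth is h_c = 1.0821 m.
A = πr²/2 = π × 1.88²/2 = 5.55182 m².
Resultant F = γ·h_c·A = 9.81 × 1.0821 × 5.55182 = 58.9348 kN.
I_c = (π/8 − 8/(9π))·r⁴ = 0.109757 × 1.88⁴ = 1.37108 m⁴.
Centre of pressure: y_p = y_c + I_c/(y_c·A) = 1.0821 + 1.37108/(1.0821 × 5.55182) = 1.0821 + 0.228223 = 1.31032 m along the plane.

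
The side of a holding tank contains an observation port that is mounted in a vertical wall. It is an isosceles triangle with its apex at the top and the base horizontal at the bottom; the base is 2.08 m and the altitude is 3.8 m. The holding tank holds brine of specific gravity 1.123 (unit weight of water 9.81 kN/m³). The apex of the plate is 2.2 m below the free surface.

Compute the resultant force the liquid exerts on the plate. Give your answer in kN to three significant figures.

F ≈ 206 kN

γ = 1.123 × 9.81 = 11.01663 kN/m³.
With the apex up, the centroid sits 2h/3 = 2 × 3.8/3 = 2.53333 m below the apex, so the centroid depth is h_c = 2.2 + 2.53333 = 4.73333 m.
A = ½ × 2.08 × 3.8 = 3.952 m².
Resultant F = γ·h_c·A = 11.01663 × 4.73333 × 3.952 = 206.078 kN.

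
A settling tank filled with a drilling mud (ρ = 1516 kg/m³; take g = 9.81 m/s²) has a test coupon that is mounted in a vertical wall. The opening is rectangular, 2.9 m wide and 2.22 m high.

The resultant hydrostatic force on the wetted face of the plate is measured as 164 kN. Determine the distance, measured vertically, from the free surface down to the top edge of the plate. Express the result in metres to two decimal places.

d_top ≈ 0.60 m

γ = ρg = 1516 × 9.81 / 1000 = 14.87196 kN/m³.
A = 2.9 × 2.22 = 6.438 m².
From F = γ·h_c·A, the centroid depth is h_c = 164/(14.87196 × 6.438) = 1.71287 m.
The centroid lies 2.22/2 = 1.11 m below the top edge, so the top edge sits at h_top = 1.71287 − 1.11 = 0.60287 m below the surface.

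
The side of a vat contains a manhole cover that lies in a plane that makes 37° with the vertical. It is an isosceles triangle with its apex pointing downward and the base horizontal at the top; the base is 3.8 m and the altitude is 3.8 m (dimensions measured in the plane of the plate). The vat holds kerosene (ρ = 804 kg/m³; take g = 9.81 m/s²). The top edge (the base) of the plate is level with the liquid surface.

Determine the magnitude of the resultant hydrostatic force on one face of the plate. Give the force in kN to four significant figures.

γ = ρg = 804 × 9.81 / 1000 = 7.88724 kN/m³.
The plate makes 37° with the vertical, i.e. θ = 90° − 37° = 53° to the horizontal. Measuring y along the incline from the free-surface line, vertical depth h = y·sinθ with sinθ = 0.798636.
With the apex down, the centroid sits h/3 = 3.8/3 = 1.26667 m below the base (the top edge), so y_c = 1.26667 m and h_c = 1.26667 × 0.798636 = 1.01161 m.
A = ½ × 3.8 × 3.8 = 7.22 m².
Resultant F = γ·h_c·A = 7.88724 × 1.01161 × 7.22 = 57.607 kN.

F ≈ 57.61 kN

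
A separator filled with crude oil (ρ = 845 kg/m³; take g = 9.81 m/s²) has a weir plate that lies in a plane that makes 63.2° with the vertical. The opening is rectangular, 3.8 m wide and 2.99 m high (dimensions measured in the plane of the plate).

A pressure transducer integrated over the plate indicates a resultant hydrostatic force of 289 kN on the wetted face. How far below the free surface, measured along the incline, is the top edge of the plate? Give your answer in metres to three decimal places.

γ = ρg = 845 × 9.81 / 1000 = 8.28945 kN/m³.
A = 3.8 × 2.99 = 11.362 m².
From F = γ·h_c·A, the centroid depth is h_c = 289/(8.28945 × 11.362) = 3.06844 m.
The plate makes 63.2° with the vertical, i.e. θ = 90° − 63.2° = 26.8° to the horizontal. Measuring y along the incline from the free-surface line, vertical depth h = y·sinθ with sinθ = 0.450878.
Along the incline, y_c = h_c/sinθ = 3.06844/0.450878 = 6.80548 m.
The centroid lies 2.99/2 = 1.495 m below the top edge, so the top edge sits at y_top = 6.80548 − 1.495 = 5.31048 m along the incline.

y_top ≈ 5.310 m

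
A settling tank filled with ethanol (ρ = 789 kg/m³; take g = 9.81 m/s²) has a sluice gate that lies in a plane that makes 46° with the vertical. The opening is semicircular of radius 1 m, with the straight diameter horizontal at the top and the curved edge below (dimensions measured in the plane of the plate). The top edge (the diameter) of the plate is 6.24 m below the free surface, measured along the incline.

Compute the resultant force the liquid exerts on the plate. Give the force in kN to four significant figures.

F ≈ 56.29 kN

γ = ρg = 789 × 9.81 / 1000 = 7.74009 kN/m³.
The plate makes 46° with the vertical, i.e. θ = 90° − 46° = 44° to the horizontal. Measuring y along the incline from the free-surface line, vertical depth h = y·sinθ with sinθ = 0.694658.
The centroid of a semicircle lies 4r/(3π) = 0.424413 m from the diameter, here below the top edge, so y_c = 6.24 + 0.424413 = 6.66441 m and h_c = 6.66441 × 0.694658 = 4.62949 m.
A = πr²/2 = π × 1²/2 = 1.5708 m².
Resultant F = γ·h_c·A = 7.74009 × 4.62949 × 1.5708 = 56.286 kN.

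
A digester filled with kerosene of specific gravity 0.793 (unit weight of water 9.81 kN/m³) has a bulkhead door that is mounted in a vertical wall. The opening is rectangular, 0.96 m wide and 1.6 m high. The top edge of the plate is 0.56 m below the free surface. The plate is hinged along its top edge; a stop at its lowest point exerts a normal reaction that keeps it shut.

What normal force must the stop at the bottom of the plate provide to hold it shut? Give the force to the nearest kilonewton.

P ≈ 10 kN

γ = 0.793 × 9.81 = 7.77933 kN/m³.
The centroid lies 1.6/2 = 0.8 m below the top edge, so the centroid depth is h_c = 0.56 + 0.8 = 1.36 m.
A = 0.96 × 1.6 = 1.536 m².
Resultant F = γ·h_c·A = 7.77933 × 1.36 × 1.536 = 16.2507 kN.
I_c = b·h³/12 = 0.96 × 1.6³/12 = 0.32768 m⁴.
Centre of pressure: y_p = y_c + I_c/(y_c·A) = 1.36 + 0.32768/(1.36 × 1.536) = 1.36 + 0.156863 = 1.51686 m along the plane.
The resultant acts 0.8 + 0.156863 = 0.956863 m (along the plate) below the hinge at the top edge, so the moment about the hinge is M = F × 0.956863 = 16.2507 × 0.956863 = 15.5497 kN·m.
A normal force at the bottom, 1.6 m from the hinge, must supply this moment: P = 15.5497/1.6 = 9.71856 kN.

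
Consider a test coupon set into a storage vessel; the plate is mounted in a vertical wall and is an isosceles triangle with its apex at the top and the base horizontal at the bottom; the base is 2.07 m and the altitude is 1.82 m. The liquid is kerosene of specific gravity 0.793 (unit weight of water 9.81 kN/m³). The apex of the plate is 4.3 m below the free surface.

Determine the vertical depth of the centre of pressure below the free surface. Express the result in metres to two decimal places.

h_p = 5.55 m

γ = 0.793 × 9.81 = 7.77933 kN/m³.
With the apex up, the centroid sits 2h/3 = 2 × 1.82/3 = 1.21333 m below the apex, so the centroid depth is h_c = 4.3 + 1.21333 = 5.51333 m.
A = ½ × 2.07 × 1.82 = 1.8837 m².
Resultant F = γ·h_c·A = 7.77933 × 5.51333 × 1.8837 = 80.7919 kN.
I_c = b·h³/36 = 2.07 × 1.82³/36 = 0.346643 m⁴.
Centre of pressure: y_p = y_c + I_c/(y_c·A) = 5.51333 + 0.346643/(5.51333 × 1.8837) = 5.51333 + 0.0333777 = 5.54671 m along the plane.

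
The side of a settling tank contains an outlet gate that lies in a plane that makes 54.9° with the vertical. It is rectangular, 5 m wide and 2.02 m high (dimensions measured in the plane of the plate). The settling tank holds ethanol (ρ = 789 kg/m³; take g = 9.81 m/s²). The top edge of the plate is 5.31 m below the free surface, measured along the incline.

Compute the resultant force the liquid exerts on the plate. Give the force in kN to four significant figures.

F ≈ 284.1 kN

γ = ρg = 789 × 9.81 / 1000 = 7.74009 kN/m³.
The plate makes 54.9° with the vertical, i.e. θ = 90° − 54.9° = 35.1° to the horizontal. Measuring y along the incline from the free-surface line, vertical depth h = y·sinθ with sinθ = 0.575005.
The centroid lies 2.02/2 = 1.01 m below the top edge, so y_c = 5.31 + 1.01 = 6.32 m and h_c = 6.32 × 0.575005 = 3.63403 m.
A = 5 × 2.02 = 10.1 m².
Resultant F = γ·h_c·A = 7.74009 × 3.63403 × 10.1 = 284.09 kN.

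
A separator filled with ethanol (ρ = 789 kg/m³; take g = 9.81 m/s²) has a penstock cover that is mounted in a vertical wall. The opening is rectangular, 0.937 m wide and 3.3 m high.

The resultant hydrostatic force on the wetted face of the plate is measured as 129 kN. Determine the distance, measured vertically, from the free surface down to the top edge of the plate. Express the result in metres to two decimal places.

d_top ≈ 3.74 m

γ = ρg = 789 × 9.81 / 1000 = 7.74009 kN/m³.
A = 0.937 × 3.3 = 3.0921 m².
From F = γ·h_c·A, the centroid depth is h_c = 129/(7.74009 × 3.0921) = 5.39002 m.
The centroid lies 3.3/2 = 1.65 m below the top edge, so the top edge sits at h_top = 5.39002 − 1.65 = 3.74002 m below the surface.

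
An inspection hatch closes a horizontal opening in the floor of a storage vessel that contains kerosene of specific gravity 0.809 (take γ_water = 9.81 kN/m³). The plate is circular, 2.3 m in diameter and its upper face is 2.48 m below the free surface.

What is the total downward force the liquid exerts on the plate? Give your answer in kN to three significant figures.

F ≈ 81.8 kN

γ = 0.809 × 9.81 = 7.93629 kN/m³.
The plate is horizontal, so pressure is uniform at p = γ·h = 7.93629 × 2.48 = 19.682 kN/m².
A = π(1.15)² = 4.15476 m².
F = p·A = 19.682 × 4.15476 = 81.774 kN.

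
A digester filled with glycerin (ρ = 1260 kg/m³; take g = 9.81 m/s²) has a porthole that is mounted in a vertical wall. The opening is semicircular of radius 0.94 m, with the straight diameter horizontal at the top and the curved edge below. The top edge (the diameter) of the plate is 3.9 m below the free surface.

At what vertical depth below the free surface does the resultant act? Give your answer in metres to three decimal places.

h_p = 4.313 m

γ = ρg = 1260 × 9.81 / 1000 = 12.3606 kN/m³.
The centroid of a semicircle lies 4r/(3π) = 0.398948 m from the diameter, here below the top edge, so the centroid depth is h_c = 3.9 + 0.398948 = 4.29895 m.
A = πr²/2 = π × 0.94²/2 = 1.38796 m².
Resultant F = γ·h_c·A = 12.3606 × 4.29895 × 1.38796 = 73.7529 kN.
I_c = (π/8 − 8/(9π))·r⁴ = 0.109757 × 0.94⁴ = 0.0856927 m⁴.
Centre of pressure: y_p = y_c + I_c/(y_c·A) = 4.29895 + 0.0856927/(4.29895 × 1.38796) = 4.29895 + 0.0143617 = 4.31331 m along the plane.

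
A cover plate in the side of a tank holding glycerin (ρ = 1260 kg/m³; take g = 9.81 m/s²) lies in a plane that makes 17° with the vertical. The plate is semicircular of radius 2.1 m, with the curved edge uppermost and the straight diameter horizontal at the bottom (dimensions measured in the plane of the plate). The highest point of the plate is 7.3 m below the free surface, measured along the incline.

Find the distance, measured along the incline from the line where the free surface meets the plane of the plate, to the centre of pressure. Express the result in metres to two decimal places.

y_p = 8.54 m

γ = ρg = 1260 × 9.81 / 1000 = 12.3606 kN/m³.
The plate makes 17° with the vertical, i.e. θ = 90° − 17° = 73° to the horizontal. Measuring y along the incline from the free-surface line, vertical depth h = y·sinθ with sinθ = 0.956305.
The centroid lies 4r/(3π) = 0.891268 m above the diameter, so r − 4r/(3π) = 2.1 − 0.891268 = 1.20873 m below the topmost point, so y_c = 7.3 + 1.20873 = 8.50873 m and h_c = 8.50873 × 0.956305 = 8.13694 m.
A = πr²/2 = π × 2.1²/2 = 6.92721 m².
Resultant F = γ·h_c·A = 12.3606 × 8.13694 × 6.92721 = 696.721 kN.
I_c = (π/8 − 8/(9π))·r⁴ = 0.109757 × 2.1⁴ = 2.13457 m⁴.
Centre of pressure: y_p = y_c + I_c/(y_c·A) = 8.50873 + 2.13457/(8.50873 × 6.92721) = 8.50873 + 0.0362149 = 8.54494 m along the plane.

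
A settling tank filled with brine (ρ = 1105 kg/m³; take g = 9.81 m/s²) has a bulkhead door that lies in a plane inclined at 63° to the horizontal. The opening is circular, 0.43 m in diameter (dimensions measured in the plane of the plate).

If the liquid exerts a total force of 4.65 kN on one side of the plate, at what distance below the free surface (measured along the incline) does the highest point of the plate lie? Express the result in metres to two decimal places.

γ = ρg = 1105 × 9.81 / 1000 = 10.84005 kN/m³.
A = π(0.215)² = 0.14522 m².
From F = γ·h_c·A, the centroid depth is h_c = 4.65/(10.84005 × 0.14522) = 2.9539 m.
Let θ = 63° be the plate's angle to the horizontal; measure y along the incline from where the plane meets the free surface. Vertical depth h = y·sinθ with sinθ = 0.891007.
Along the incline, y_c = h_c/sinθ = 2.9539/0.891007 = 3.31524 m.
The centroid is at the centre, 0.215 m below the top of the plate, so the highest point sits at y_top = 3.31524 − 0.215 = 3.10024 m along the incline.

y_top ≈ 3.10 m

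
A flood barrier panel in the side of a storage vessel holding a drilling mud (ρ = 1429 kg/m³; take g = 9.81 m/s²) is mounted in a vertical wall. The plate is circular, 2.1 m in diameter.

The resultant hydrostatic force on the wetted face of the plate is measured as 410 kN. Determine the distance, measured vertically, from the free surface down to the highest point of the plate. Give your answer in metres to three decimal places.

d_top ≈ 7.394 m

γ = ρg = 1429 × 9.81 / 1000 = 14.01849 kN/m³.
A = π(1.05)² = 3.46361 m².
From F = γ·h_c·A, the centroid depth is h_c = 410/(14.01849 × 3.46361) = 8.44411 m.
The centroid is at the centre, 1.05 m below the top of the plate, so the highest point sits at h_top = 8.44411 − 1.05 = 7.39411 m below the surface.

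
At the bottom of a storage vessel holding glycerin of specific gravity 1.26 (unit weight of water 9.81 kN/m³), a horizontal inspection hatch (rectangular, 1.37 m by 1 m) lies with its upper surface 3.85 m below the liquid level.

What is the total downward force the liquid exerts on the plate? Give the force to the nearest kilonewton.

γ = 1.26 × 9.81 = 12.3606 kN/m³.
The plate is horizontal, so pressure is uniform at p = γ·h = 12.3606 × 3.85 = 47.5883 kN/m².
A = 1.37 × 1 = 1.37 m².
F = p·A = 47.5883 × 1.37 = 65.196 kN.

F ≈ 65 kN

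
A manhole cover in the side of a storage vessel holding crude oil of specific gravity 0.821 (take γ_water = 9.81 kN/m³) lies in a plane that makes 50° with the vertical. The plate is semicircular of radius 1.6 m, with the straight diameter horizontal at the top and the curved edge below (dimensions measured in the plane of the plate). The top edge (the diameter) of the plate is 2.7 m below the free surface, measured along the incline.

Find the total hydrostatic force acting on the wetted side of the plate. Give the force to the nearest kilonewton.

γ = 0.821 × 9.81 = 8.05401 kN/m³.
The plate makes 50° with the vertical, i.e. θ = 90° − 50° = 40° to the horizontal. Measuring y along the incline from the free-surface line, vertical depth h = y·sinθ with sinθ = 0.642788.
The centroid of a semicircle lies 4r/(3π) = 0.679061 m from the diameter, here below the top edge, so y_c = 2.7 + 0.679061 = 3.37906 m and h_c = 3.37906 × 0.642788 = 2.17202 m.
A = πr²/2 = π × 1.6²/2 = 4.02124 m².
Resultant F = γ·h_c·A = 8.05401 × 2.17202 × 4.02124 = 70.3454 kN.

F ≈ 70 kN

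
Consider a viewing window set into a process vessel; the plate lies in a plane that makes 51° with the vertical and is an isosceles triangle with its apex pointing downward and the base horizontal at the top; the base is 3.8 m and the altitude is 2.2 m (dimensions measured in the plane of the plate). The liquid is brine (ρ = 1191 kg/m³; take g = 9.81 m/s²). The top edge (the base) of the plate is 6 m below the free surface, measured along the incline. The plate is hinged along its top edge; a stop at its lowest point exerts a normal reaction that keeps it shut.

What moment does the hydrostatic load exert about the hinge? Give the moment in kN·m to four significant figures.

M ≈ 160.0 kN·m

γ = ρg = 1191 × 9.81 / 1000 = 11.68371 kN/m³.
The plate makes 51° with the vertical, i.e. θ = 90° − 51° = 39° to the horizontal. Measuring y along the incline from the free-surface line, vertical depth h = y·sinθ with sinθ = 0.629320.
With the apex down, the centroid sits h/3 = 2.2/3 = 0.733333 m below the base (the top edge), so y_c = 6 + 0.733333 = 6.73333 m and h_c = 6.73333 × 0.629320 = 4.23742 m.
A = ½ × 3.8 × 2.2 = 4.18 m².
Resultant F = γ·h_c·A = 11.68371 × 4.23742 × 4.18 = 206.947 kN.
I_c = b·h³/36 = 3.8 × 2.2³/36 = 1.12396 m⁴.
Centre of pressure: y_p = y_c + I_c/(y_c·A) = 6.73333 + 1.12396/(6.73333 × 4.18) = 6.73333 + 0.0399342 = 6.77326 m along the plane.
The resultant acts 0.733333 + 0.0399342 = 0.773267 m (along the plate) below the hinge at the top edge, so the moment about the hinge is M = F × 0.773267 = 206.947 × 0.773267 = 160.025 kN·m.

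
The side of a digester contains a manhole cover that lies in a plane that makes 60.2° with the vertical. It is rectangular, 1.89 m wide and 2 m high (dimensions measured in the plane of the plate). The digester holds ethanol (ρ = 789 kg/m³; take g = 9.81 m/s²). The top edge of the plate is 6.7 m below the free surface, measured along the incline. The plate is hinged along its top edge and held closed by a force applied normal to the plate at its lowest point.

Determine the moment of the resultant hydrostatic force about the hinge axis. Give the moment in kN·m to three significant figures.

M ≈ 117 kN·m

γ = ρg = 789 × 9.81 / 1000 = 7.74009 kN/m³.
The plate makes 60.2° with the vertical, i.e. θ = 90° − 60.2° = 29.8° to the horizontal. Measuring y along the incline from the free-surface line, vertical depth h = y·sinθ with sinθ = 0.496974.
The centroid lies 2/2 = 1 m below the top edge, so y_c = 6.7 + 1 = 7.7 m and h_c = 7.7 × 0.496974 = 3.8267 m.
A = 1.89 × 2 = 3.78 m².
Resultant F = γ·h_c·A = 7.74009 × 3.8267 × 3.78 = 111.96 kN.
I_c = b·h³/12 = 1.89 × 2³/12 = 1.26 m⁴.
Centre of pressure: y_p = y_c + I_c/(y_c·A) = 7.7 + 1.26/(7.7 × 3.78) = 7.7 + 0.04329 = 7.74329 m along the plane.
The resultant acts 1 + 0.04329 = 1.04329 m (along the plate) below the hinge at the top edge, so the moment about the hinge is M = F × 1.04329 = 111.96 × 1.04329 = 116.807 kN·m.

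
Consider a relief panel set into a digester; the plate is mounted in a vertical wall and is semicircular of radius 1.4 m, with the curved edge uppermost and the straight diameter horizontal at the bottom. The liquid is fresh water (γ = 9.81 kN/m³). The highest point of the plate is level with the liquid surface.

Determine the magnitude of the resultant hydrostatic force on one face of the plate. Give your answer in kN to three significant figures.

γ = 9.81 kN/m³.
The centroid lies 4r/(3π) = 0.594178 m above the diameter, so r − 4r/(3π) = 1.4 − 0.594178 = 0.805822 m below the topmost point, so the centroid depth is h_c = 0.805822 m.
A = πr²/2 = π × 1.4²/2 = 3.07876 m².
Resultant F = γ·h_c·A = 9.81 × 0.805822 × 3.07876 = 24.3379 kN.

F ≈ 24.3 kN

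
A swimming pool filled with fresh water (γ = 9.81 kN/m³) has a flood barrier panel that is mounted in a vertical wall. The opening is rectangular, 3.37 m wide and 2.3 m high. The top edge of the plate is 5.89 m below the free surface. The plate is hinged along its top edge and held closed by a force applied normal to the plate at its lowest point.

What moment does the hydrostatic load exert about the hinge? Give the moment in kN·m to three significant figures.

γ = 9.81 kN/m³.
The centroid lies 2.3/2 = 1.15 m below the top edge, so the centroid depth is h_c = 5.89 + 1.15 = 7.04 m.
A = 3.37 × 2.3 = 7.751 m².
Resultant F = γ·h_c·A = 9.81 × 7.04 × 7.751 = 535.303 kN.
I_c = b·h³/12 = 3.37 × 2.3³/12 = 3.4169 m⁴.
Centre of pressure: y_p = y_c + I_c/(y_c·A) = 7.04 + 3.4169/(7.04 × 7.751) = 7.04 + 0.0626184 = 7.10262 m along the plane.
The resultant acts 1.15 + 0.0626184 = 1.21262 m (along the plate) below the hinge at the top edge, so the moment about the hinge is M = F × 1.21262 = 535.303 × 1.21262 = 649.119 kN·m.

M ≈ 649 kN·m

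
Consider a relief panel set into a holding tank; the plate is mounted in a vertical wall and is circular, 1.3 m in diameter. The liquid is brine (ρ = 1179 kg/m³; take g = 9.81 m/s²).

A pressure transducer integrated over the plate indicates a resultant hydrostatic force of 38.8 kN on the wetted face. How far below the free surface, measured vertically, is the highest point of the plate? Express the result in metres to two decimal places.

d_top ≈ 1.88 m

γ = ρg = 1179 × 9.81 / 1000 = 11.56599 kN/m³.
A = π(0.65)² = 1.32732 m².
From F = γ·h_c·A, the centroid depth is h_c = 38.8/(11.56599 × 1.32732) = 2.5274 m.
The centroid is at the centre, 0.65 m below the top of the plate, so the highest point sits at h_top = 2.5274 − 0.65 = 1.8774 m below the surface.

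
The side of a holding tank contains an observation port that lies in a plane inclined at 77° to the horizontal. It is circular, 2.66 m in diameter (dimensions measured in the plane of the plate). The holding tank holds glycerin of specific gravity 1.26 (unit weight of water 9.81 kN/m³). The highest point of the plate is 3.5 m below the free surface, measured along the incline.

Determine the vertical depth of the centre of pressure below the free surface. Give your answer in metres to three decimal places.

h_p = 4.795 m

γ = 1.26 × 9.81 = 12.3606 kN/m³.
Let θ = 77° be the plate's angle to the horizontal; measure y along the incline from where the plane meets the free surface. Vertical depth h = y·sinθ with sinθ = 0.974370.
The centroid is at the centre, 1.33 m below the top of the plate, so y_c = 3.5 + 1.33 = 4.83 m and h_c = 4.83 × 0.974370 = 4.70621 m.
A = π(1.33)² = 5.55716 m².
Resultant F = γ·h_c·A = 12.3606 × 4.70621 × 5.55716 = 323.269 kN.
I_c = πr⁴/4 = π × 1.33⁴/4 = 2.45752 m⁴.
Centre of pressure: y_p = y_c + I_c/(y_c·A) = 4.83 + 2.45752/(4.83 × 5.55716) = 4.83 + 0.0915582 = 4.92156 m along the plane.
Vertically, h_p = y_p·sinθ = 4.92156 × 0.974370 = 4.79542 m.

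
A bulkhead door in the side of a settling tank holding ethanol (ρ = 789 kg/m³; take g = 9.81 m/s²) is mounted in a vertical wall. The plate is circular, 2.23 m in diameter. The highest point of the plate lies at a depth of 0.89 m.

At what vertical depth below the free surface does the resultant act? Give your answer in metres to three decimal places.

h_p = 2.160 m

γ = ρg = 789 × 9.81 / 1000 = 7.74009 kN/m³.
The centroid is at the centre, 1.115 m below the top of the plate, so the centroid depth is h_c = 0.89 + 1.115 = 2.005 m.
A = π(1.115)² = 3.90571 m².
Resultant F = γ·h_c·A = 7.74009 × 2.005 × 3.90571 = 60.6122 kN.
I_c = πr⁴/4 = π × 1.115⁴/4 = 1.21392 m⁴.
Centre of pressure: y_p = y_c + I_c/(y_c·A) = 2.005 + 1.21392/(2.005 × 3.90571) = 2.005 + 0.155016 = 2.16002 m along the plane.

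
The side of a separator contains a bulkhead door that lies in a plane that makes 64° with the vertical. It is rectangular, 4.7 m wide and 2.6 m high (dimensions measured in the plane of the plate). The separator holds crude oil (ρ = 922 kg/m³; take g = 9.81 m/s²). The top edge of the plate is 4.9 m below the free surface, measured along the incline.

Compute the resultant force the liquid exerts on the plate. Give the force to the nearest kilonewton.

F ≈ 300 kN

γ = ρg = 922 × 9.81 / 1000 = 9.04482 kN/m³.
The plate makes 64° with the vertical, i.e. θ = 90° − 64° = 26° to the horizontal. Measuring y along the incline from the free-surface line, vertical depth h = y·sinθ with sinθ = 0.438371.
The centroid lies 2.6/2 = 1.3 m below the top edge, so y_c = 4.9 + 1.3 = 6.2 m and h_c = 6.2 × 0.438371 = 2.7179 m.
A = 4.7 × 2.6 = 12.22 m².
Resultant F = γ·h_c·A = 9.04482 × 2.7179 × 12.22 = 300.403 kN.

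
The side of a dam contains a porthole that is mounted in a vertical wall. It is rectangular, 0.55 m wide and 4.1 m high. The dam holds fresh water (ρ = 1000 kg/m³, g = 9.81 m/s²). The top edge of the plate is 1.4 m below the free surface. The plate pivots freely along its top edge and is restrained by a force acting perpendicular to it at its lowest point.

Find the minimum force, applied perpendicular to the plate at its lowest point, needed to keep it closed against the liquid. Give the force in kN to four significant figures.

P ≈ 45.72 kN

γ = ρg = 1000 × 9.81 = 9810 N/m³ = 9.81 kN/m³.
The centroid lies 4.1/2 = 2.05 m below the top edge, so the centroid depth is h_c = 1.4 + 2.05 = 3.45 m.
A = 0.55 × 4.1 = 2.255 m².
Resultant F = γ·h_c·A = 9.81 × 3.45 × 2.255 = 76.3193 kN.
I_c = b·h³/12 = 0.55 × 4.1³/12 = 3.15888 m⁴.
Centre of pressure: y_p = y_c + I_c/(y_c·A) = 3.45 + 3.15888/(3.45 × 2.255) = 3.45 + 0.406039 = 3.85604 m along the plane.
The resultant acts 2.05 + 0.406039 = 2.45604 m (along the plate) below the hinge at the top edge, so the moment about the hinge is M = F × 2.45604 = 76.3193 × 2.45604 = 187.443 kN·m.
A normal force at the bottom, 4.1 m from the hinge, must supply this moment: P = 187.443/4.1 = 45.7178 kN.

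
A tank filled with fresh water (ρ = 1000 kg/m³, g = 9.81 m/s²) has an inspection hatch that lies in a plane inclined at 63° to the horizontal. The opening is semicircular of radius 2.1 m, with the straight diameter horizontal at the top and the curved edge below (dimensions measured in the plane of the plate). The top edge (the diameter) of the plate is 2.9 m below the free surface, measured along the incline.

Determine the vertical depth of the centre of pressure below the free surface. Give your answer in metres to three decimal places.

h_p = 3.450 m

γ = ρg = 1000 × 9.81 = 9810 N/m³ = 9.81 kN/m³.
Let θ = 63° be the plate's angle to the horizontal; measure y along the incline from where the plane meets the free surface. Vertical depth h = y·sinθ with sinθ = 0.891007.
The centroid of a semicircle lies 4r/(3π) = 0.891268 m from the diameter, here below the top edge, so y_c = 2.9 + 0.891268 = 3.79127 m and h_c = 3.79127 × 0.891007 = 3.37805 m.
A = πr²/2 = π × 2.1²/2 = 6.92721 m².
Resultant F = γ·h_c·A = 9.81 × 3.37805 × 6.92721 = 229.559 kN.
I_c = (π/8 − 8/(9π))·r⁴ = 0.109757 × 2.1⁴ = 2.13457 m⁴.
Centre of pressure: y_p = y_c + I_c/(y_c·A) = 3.79127 + 2.13457/(3.79127 × 6.92721) = 3.79127 + 0.0812769 = 3.87255 m along the plane.
Vertically, h_p = y_p·sinθ = 3.87255 × 0.891007 = 3.45047 m.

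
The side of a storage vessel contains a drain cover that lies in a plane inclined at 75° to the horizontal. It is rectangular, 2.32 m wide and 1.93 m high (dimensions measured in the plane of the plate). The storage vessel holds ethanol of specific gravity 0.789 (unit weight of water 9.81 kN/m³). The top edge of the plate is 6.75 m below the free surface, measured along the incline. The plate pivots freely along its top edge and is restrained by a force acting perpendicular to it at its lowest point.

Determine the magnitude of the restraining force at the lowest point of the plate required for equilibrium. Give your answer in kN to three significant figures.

γ = 0.789 × 9.81 = 7.74009 kN/m³.
Let θ = 75° be the plate's angle to the horizontal; measure y along the incline from where the plane meets the free surface. Vertical depth h = y·sinθ with sinθ = 0.965926.
The centroid lies 1.93/2 = 0.965 m below the top edge, so y_c = 6.75 + 0.965 = 7.715 m and h_c = 7.715 × 0.965926 = 7.45212 m.
A = 2.32 × 1.93 = 4.4776 m².
Resultant F = γ·h_c·A = 7.74009 × 7.45212 × 4.4776 = 258.268 kN.
I_c = b·h³/12 = 2.32 × 1.93³/12 = 1.38988 m⁴.
Centre of pressure: y_p = y_c + I_c/(y_c·A) = 7.715 + 1.38988/(7.715 × 4.4776) = 7.715 + 0.0402343 = 7.75523 m along the plane.
The resultant acts 0.965 + 0.0402343 = 1.00523 m (along the plate) below the hinge at the top edge, so the moment about the hinge is M = F × 1.00523 = 258.268 × 1.00523 = 259.619 kN·m.
A normal force at the bottom, 1.93 m from the hinge, must supply this moment: P = 259.619/1.93 = 134.518 kN.

P ≈ 135 kN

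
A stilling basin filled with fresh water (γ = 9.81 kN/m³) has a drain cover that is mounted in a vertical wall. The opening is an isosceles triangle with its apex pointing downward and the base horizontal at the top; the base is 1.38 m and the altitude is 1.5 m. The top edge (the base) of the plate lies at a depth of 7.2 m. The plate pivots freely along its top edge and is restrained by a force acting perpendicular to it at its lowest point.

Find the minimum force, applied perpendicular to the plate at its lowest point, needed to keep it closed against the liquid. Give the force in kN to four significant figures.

P ≈ 26.91 kN

γ = 9.81 kN/m³.
With the apex down, the centroid sits h/3 = 1.5/3 = 0.5 m below the base (the top edge), so the centroid depth is h_c = 7.2 + 0.5 = 7.7 m.
A = ½ × 1.38 × 1.5 = 1.035 m².
Resultant F = γ·h_c·A = 9.81 × 7.7 × 1.035 = 78.1808 kN.
I_c = b·h³/36 = 1.38 × 1.5³/36 = 0.129375 m⁴.
Centre of pressure: y_p = y_c + I_c/(y_c·A) = 7.7 + 0.129375/(7.7 × 1.035) = 7.7 + 0.0162338 = 7.71623 m along the plane.
The resultant acts 0.5 + 0.0162338 = 0.516234 m (along the plate) below the hinge at the top edge, so the moment about the hinge is M = F × 0.516234 = 78.1808 × 0.516234 = 40.3596 kN·m.
A normal force at the bottom, 1.5 m from the hinge, must supply this moment: P = 40.3596/1.5 = 26.9064 kN.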